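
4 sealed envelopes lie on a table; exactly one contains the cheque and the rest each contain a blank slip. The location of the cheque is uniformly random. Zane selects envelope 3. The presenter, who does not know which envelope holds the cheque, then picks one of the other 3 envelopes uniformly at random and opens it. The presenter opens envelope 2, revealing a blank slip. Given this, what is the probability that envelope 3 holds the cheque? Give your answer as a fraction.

1/3

Apply Bayes' rule, conditioning on where the cheque actually is.
If it is in any of envelopes 1, 3, and 4 (prior 1/4 each): the presenter picks envelope 2 with probability 1/3 regardless, and it is not the prize; weight (1/4)·(1/3) = 1/12 each.
If it is in envelope 2 (prior 1/4): the presenter opened envelope 2, so this case is ruled out; weight (1/4)·0 = 0.
The weights sum to 1/4.
So P(the cheque in envelope 3 | the presenter opened envelope 2) = (1/12) / (1/4) = 1/3.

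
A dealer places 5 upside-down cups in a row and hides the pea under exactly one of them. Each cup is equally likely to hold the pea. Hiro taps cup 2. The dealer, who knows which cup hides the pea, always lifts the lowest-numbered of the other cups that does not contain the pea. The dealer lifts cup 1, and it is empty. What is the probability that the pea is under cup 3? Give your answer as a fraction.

1/4

Condition on the true location of the pea.
If it is under cup 1 (prior 1/5): the dealer opened cup 1, so this case is ruled out; weight (1/5)·0 = 0.
If it is under any of cups 2, 3, 4, and 5 (prior 1/5 each): cup 1 is the lowest-numbered option available, probability 1; weight (1/5)·1 = 1/5 each.
The weights sum to 4/5.
So P(the pea under cup 3 | the dealer opened cup 1) = (1/5) / (4/5) = 1/4.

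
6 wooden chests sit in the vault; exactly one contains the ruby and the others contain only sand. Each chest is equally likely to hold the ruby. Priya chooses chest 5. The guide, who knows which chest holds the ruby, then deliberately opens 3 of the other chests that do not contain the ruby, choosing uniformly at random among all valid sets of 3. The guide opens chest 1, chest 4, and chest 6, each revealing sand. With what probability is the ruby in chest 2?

Consider each possible location of the ruby in turn.
If it is in any of chests 1, 4, and 6 (prior 1/6 each): that chest was opened and seen not to hold the prize — ruled out; weight (1/6)·0 = 0 each.
If it is in either of chests 2 and 3 (prior 1/6 each): the guide has 4 equally likely choices, so probability 1/4; weight (1/6)·(1/4) = 1/24 each.
If it is in chest 5 (prior 1/6): the guide has 10 equally likely choices, so probability 1/10; weight (1/6)·(1/10) = 1/60.
The weights sum to 1/10.
So P(the ruby in chest 2 | the guide opened chest 1, chest 4, and chest 6) = (1/24) / (1/10) = 5/12.

5/12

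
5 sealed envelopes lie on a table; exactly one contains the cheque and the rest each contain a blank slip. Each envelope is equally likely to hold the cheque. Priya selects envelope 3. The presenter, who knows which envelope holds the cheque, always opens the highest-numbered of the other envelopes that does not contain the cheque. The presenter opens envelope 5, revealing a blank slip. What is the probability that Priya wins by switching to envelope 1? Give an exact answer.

1/4

Consider each possible location of the cheque in turn.
If it is in any of envelopes 1, 2, 3, and 4 (prior 1/5 each): envelope 5 is the highest-numbered option available, probability 1; weight (1/5)·1 = 1/5 each.
If it is in envelope 5 (prior 1/5): the presenter opened envelope 5, so this case is ruled out; weight (1/5)·0 = 0.
The weights sum to 4/5.
So P(the cheque in envelope 1 | the presenter opened envelope 5) = (1/5) / (4/5) = 1/4.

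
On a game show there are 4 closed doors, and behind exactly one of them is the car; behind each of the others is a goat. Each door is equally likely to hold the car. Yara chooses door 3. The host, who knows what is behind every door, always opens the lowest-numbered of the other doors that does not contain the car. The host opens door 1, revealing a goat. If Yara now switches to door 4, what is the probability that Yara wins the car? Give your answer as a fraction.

1/3

Condition on the true location of the car.
If it is behind door 1 (prior 1/4): the host opened door 1, so this case is ruled out; weight (1/4)·0 = 0.
If it is behind any of doors 2, 3, and 4 (prior 1/4 each): door 1 is the lowest-numbered option available, probability 1; weight (1/4)·1 = 1/4 each.
The weights sum to 3/4.
So P(the car behind door 4 | the host opened door 1) = (1/4) / (3/4) = 1/3.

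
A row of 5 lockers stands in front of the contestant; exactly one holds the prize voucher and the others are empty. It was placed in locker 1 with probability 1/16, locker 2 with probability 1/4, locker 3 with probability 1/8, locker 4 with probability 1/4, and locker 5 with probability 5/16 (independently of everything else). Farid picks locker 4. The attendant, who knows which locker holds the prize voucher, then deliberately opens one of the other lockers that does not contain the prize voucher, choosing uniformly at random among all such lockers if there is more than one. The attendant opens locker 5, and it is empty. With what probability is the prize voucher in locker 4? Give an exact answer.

Consider each possible location of the prize voucher in turn.
If it is in locker 1 (prior 1/16): the attendant has 3 equally likely choices, so probability 1/3; weight (1/16)·(1/3) = 1/48.
If it is in locker 2 (prior 1/4): the attendant has 3 equally likely choices, so probability 1/3; weight (1/4)·(1/3) = 1/12.
If it is in locker 3 (prior 1/8): the attendant has 3 equally likely choices, so probability 1/3; weight (1/8)·(1/3) = 1/24.
If it is in locker 4 (prior 1/4): the attendant has 4 equally likely choices, so probability 1/4; weight (1/4)·(1/4) = 1/16.
If it is in locker 5 (prior 5/16): the attendant opened locker 5, so this case is ruled out; weight (5/16)·0 = 0.
The weights sum to 5/24.
So P(the prize voucher in locker 4 | the attendant opened locker 5) = (1/16) / (5/24) = 3/10.

3/10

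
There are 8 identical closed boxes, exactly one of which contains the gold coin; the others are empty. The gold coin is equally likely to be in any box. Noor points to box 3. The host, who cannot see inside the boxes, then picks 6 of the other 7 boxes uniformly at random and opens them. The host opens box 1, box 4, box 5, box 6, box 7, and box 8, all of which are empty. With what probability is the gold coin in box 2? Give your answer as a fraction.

1/2

Consider each possible location of the gold coin in turn.
If it is in any of boxes 1, 4, 5, 6, 7, and 8 (prior 1/8 each): that box was opened and seen not to hold the prize — ruled out; weight (1/8)·0 = 0 each.
If it is in either of boxes 2 and 3 (prior 1/8 each): the host picks exactly this set with probability 1/7 regardless, and none is the prize; weight (1/8)·(1/7) = 1/56 each.
The weights sum to 1/28.
So P(the gold coin in box 2 | the host opened box 1, box 4, box 5, box 6, box 7, and box 8) = (1/56) / (1/28) = 1/2.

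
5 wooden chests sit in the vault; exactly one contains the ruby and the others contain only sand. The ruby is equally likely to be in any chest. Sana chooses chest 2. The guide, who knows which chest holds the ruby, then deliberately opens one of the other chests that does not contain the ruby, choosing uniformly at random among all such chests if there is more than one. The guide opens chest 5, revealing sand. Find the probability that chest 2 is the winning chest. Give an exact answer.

Consider each possible location of the ruby in turn.
If it is in any of chests 1, 3, and 4 (prior 1/5 each): the guide has 3 equally likely choices, so probability 1/3; weight (1/5)·(1/3) = 1/15 each.
If it is in chest 2 (prior 1/5): the guide has 4 equally likely choices, so probability 1/4; weight (1/5)·(1/4) = 1/20.
If it is in chest 5 (prior 1/5): the guide opened chest 5, so this case is ruled out; weight (1/5)·0 = 0.
The weights sum to 1/4.
So P(the ruby in chest 2 | the guide opened chest 5) = (1/20) / (1/4) = 1/5.

1/5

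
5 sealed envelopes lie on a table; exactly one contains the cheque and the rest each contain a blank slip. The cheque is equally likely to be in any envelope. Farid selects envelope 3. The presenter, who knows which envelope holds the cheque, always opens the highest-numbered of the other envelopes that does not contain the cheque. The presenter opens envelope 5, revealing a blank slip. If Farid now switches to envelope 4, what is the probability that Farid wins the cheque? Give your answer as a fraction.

1/4

Consider each possible location of the cheque in turn.
If it is in any of envelopes 1, 2, 3, and 4 (prior 1/5 each): envelope 5 is the highest-numbered option available, probability 1; weight (1/5)·1 = 1/5 each.
If it is in envelope 5 (prior 1/5): the presenter opened envelope 5, so this case is ruled out; weight (1/5)·0 = 0.
The weights sum to 4/5.
So P(the cheque in envelope 4 | the presenter opened envelope 5) = (1/5) / (4/5) = 1/4.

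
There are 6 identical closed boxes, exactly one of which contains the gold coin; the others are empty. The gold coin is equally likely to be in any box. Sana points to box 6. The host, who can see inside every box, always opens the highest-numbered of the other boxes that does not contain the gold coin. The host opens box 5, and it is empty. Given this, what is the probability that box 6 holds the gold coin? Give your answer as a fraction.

Consider each possible location of the gold coin in turn.
If it is in any of boxes 1, 2, 3, 4, and 6 (prior 1/6 each): box 5 is the highest-numbered option available, probability 1; weight (1/6)·1 = 1/6 each.
If it is in box 5 (prior 1/6): the host opened box 5, so this case is ruled out; weight (1/6)·0 = 0.
The weights sum to 5/6.
So P(the gold coin in box 6 | the host opened box 5) = (1/6) / (5/6) = 1/5.

1/5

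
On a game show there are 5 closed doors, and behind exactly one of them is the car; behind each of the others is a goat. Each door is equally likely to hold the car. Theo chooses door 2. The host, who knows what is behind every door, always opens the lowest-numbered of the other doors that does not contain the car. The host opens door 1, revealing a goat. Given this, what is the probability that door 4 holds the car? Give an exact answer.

1/4

Apply Bayes' rule, conditioning on where the car actually is.
If it is behind door 1 (prior 1/5): the host opened door 1, so this case is ruled out; weight (1/5)·0 = 0.
If it is behind any of doors 2, 3, 4, and 5 (prior 1/5 each): door 1 is the lowest-numbered option available, probability 1; weight (1/5)·1 = 1/5 each.
The weights sum to 4/5.
So P(the car behind door 4 | the host opened door 1) = (1/5) / (4/5) = 1/4.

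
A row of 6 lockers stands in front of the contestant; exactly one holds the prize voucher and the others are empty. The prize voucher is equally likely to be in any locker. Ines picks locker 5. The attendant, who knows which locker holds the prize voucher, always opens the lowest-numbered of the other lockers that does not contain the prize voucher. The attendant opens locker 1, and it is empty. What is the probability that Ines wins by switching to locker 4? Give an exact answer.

Consider each possible location of the prize voucher in turn.
If it is in locker 1 (prior 1/6): the attendant opened locker 1, so this case is ruled out; weight (1/6)·0 = 0.
If it is in any of lockers 2, 3, 4, 5, and 6 (prior 1/6 each): locker 1 is the lowest-numbered option available, probability 1; weight (1/6)·1 = 1/6 each.
The weights sum to 5/6.
So P(the prize voucher in locker 4 | the attendant opened locker 1) = (1/6) / (5/6) = 1/5.

1/5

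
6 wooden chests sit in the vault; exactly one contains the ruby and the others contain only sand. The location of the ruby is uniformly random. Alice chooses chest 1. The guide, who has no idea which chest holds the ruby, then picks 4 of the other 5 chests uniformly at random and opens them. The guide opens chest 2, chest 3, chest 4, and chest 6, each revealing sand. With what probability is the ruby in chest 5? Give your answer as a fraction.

1/2

Consider each possible location of the ruby in turn.
If it is in either of chests 1 and 5 (prior 1/6 each): the guide picks exactly this set with probability 1/5 regardless, and none is the prize; weight (1/6)·(1/5) = 1/30 each.
If it is in any of chests 2, 3, 4, and 6 (prior 1/6 each): that chest was opened and seen not to hold the prize — ruled out; weight (1/6)·0 = 0 each.
The weights sum to 1/15.
So P(the ruby in chest 5 | the guide opened chest 2, chest 3, chest 4, and chest 6) = (1/30) / (1/15) = 1/2.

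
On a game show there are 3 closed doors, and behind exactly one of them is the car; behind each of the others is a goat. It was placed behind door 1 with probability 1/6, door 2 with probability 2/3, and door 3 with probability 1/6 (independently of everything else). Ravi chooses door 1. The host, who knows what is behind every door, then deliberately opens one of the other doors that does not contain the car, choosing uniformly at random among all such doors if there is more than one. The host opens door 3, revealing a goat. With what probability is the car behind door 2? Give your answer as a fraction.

8/9

Consider each possible location of the car in turn.
If it is behind door 1 (prior 1/6): the host has 2 equally likely choices, so probability 1/2; weight (1/6)·(1/2) = 1/12.
If it is behind door 2 (prior 2/3): the host has no choice, probability 1; weight (2/3)·1 = 2/3.
If it is behind door 3 (prior 1/6): the host opened door 3, so this case is ruled out; weight (1/6)·0 = 0.
The weights sum to 3/4.
So P(the car behind door 2 | the host opened door 3) = (2/3) / (3/4) = 8/9.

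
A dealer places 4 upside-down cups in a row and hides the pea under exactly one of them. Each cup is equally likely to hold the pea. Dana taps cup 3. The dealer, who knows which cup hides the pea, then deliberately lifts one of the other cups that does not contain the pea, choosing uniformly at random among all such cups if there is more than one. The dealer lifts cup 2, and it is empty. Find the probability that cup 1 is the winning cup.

Consider each possible location of the pea in turn.
If it is under either of cups 1 and 4 (prior 1/4 each): the dealer has 2 equally likely choices, so probability 1/2; weight (1/4)·(1/2) = 1/8 each.
If it is under cup 2 (prior 1/4): the dealer opened cup 2, so this case is ruled out; weight (1/4)·0 = 0.
If it is under cup 3 (prior 1/4): the dealer has 3 equally likely choices, so probability 1/3; weight (1/4)·(1/3) = 1/12.
The weights sum to 1/3.
So P(the pea under cup 1 | the dealer opened cup 2) = (1/8) / (1/3) = 3/8.

3/8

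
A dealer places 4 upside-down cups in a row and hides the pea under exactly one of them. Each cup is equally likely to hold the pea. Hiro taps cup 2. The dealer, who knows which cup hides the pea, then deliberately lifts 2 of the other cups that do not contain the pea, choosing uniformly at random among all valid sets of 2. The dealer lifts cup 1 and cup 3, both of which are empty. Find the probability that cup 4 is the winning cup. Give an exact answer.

Consider each possible location of the pea in turn.
If it is under either of cups 1 and 3 (prior 1/4 each): that cup was opened and seen not to hold the prize — ruled out; weight (1/4)·0 = 0 each.
If it is under cup 2 (prior 1/4): the dealer has 3 equally likely choices, so probability 1/3; weight (1/4)·(1/3) = 1/12.
If it is under cup 4 (prior 1/4): the dealer has no choice, probability 1; weight (1/4)·1 = 1/4.
The weights sum to 1/3.
So P(the pea under cup 4 | the dealer opened cup 1 and cup 3) = (1/4) / (1/3) = 3/4.

3/4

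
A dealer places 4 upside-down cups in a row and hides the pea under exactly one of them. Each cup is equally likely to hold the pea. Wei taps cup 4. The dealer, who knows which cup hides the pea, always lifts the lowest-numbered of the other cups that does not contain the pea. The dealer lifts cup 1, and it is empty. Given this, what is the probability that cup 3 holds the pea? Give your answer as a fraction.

Condition on the true location of the pea.
If it is under cup 1 (prior 1/4): the dealer opened cup 1, so this case is ruled out; weight (1/4)·0 = 0.
If it is under any of cups 2, 3, and 4 (prior 1/4 each): cup 1 is the lowest-numbered option available, probability 1; weight (1/4)·1 = 1/4 each.
The weights sum to 3/4.
So P(the pea under cup 3 | the dealer opened cup 1) = (1/4) / (3/4) = 1/3.

1/3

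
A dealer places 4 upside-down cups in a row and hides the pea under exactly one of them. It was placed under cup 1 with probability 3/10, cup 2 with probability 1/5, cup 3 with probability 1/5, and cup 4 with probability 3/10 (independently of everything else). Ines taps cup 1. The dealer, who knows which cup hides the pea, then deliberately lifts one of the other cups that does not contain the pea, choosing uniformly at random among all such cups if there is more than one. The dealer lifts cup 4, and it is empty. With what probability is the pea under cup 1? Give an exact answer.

1/3

Apply Bayes' rule, conditioning on where the pea actually is.
If it is under cup 1 (prior 3/10): the dealer has 3 equally likely choices, so probability 1/3; weight (3/10)·(1/3) = 1/10.
If it is under either of cups 2 and 3 (prior 1/5 each): the dealer has 2 equally likely choices, so probability 1/2; weight (1/5)·(1/2) = 1/10 each.
If it is under cup 4 (prior 3/10): the dealer opened cup 4, so this case is ruled out; weight (3/10)·0 = 0.
The weights sum to 3/10.
So P(the pea under cup 1 | the dealer opened cup 4) = (1/10) / (3/10) = 1/3.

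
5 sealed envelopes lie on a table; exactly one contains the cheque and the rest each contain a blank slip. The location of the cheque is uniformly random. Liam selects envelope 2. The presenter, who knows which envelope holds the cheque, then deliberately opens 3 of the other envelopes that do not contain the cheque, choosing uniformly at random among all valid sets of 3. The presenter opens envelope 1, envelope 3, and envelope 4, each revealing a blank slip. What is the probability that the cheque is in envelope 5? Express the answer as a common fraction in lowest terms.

Consider each possible location of the cheque in turn.
If it is in any of envelopes 1, 3, and 4 (prior 1/5 each): that envelope was opened and seen not to hold the prize — ruled out; weight (1/5)·0 = 0 each.
If it is in envelope 2 (prior 1/5): the presenter has 4 equally likely choices, so probability 1/4; weight (1/5)·(1/4) = 1/20.
If it is in envelope 5 (prior 1/5): the presenter has no choice, probability 1; weight (1/5)·1 = 1/5.
The weights sum to 1/4.
So P(the cheque in envelope 5 | the presenter opened envelope 1, envelope 3, and envelope 4) = (1/5) / (1/4) = 4/5.

4/5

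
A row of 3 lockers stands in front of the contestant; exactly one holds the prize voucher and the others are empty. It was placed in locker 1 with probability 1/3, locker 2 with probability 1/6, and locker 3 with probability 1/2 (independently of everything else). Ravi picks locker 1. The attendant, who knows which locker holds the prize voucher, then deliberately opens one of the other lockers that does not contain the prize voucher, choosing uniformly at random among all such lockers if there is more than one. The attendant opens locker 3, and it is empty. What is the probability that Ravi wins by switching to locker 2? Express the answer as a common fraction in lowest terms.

1/2

Consider each possible location of the prize voucher in turn.
If it is in locker 1 (prior 1/3): the attendant has 2 equally likely choices, so probability 1/2; weight (1/3)·(1/2) = 1/6.
If it is in locker 2 (prior 1/6): the attendant has no choice, probability 1; weight (1/6)·1 = 1/6.
If it is in locker 3 (prior 1/2): the attendant opened locker 3, so this case is ruled out; weight (1/2)·0 = 0.
The weights sum to 1/3.
So P(the prize voucher in locker 2 | the attendant opened locker 3) = (1/6) / (1/3) = 1/2.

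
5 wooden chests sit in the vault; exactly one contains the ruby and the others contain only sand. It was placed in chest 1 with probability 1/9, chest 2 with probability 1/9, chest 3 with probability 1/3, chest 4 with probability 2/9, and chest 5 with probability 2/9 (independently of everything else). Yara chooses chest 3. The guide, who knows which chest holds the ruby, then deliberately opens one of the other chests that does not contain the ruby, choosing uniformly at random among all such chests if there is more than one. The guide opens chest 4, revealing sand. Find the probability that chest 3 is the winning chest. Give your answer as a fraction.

9/25

Apply Bayes' rule, conditioning on where the ruby actually is.
If it is in either of chests 1 and 2 (prior 1/9 each): the guide has 3 equally likely choices, so probability 1/3; weight (1/9)·(1/3) = 1/27 each.
If it is in chest 3 (prior 1/3): the guide has 4 equally likely choices, so probability 1/4; weight (1/3)·(1/4) = 1/12.
If it is in chest 4 (prior 2/9): the guide opened chest 4, so this case is ruled out; weight (2/9)·0 = 0.
If it is in chest 5 (prior 2/9): the guide has 3 equally likely choices, so probability 1/3; weight (2/9)·(1/3) = 2/27.
The weights sum to 25/108.
So P(the ruby in chest 3 | the guide opened chest 4) = (1/12) / (25/108) = 9/25.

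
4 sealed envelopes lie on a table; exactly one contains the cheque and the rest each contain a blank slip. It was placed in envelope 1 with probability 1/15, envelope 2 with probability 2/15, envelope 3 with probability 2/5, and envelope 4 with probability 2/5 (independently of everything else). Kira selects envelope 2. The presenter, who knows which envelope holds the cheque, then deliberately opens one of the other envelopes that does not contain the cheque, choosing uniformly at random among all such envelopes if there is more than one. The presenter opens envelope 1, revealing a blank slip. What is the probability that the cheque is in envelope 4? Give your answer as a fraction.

Apply Bayes' rule, conditioning on where the cheque actually is.
If it is in envelope 1 (prior 1/15): the presenter opened envelope 1, so this case is ruled out; weight (1/15)·0 = 0.
If it is in envelope 2 (prior 2/15): the presenter has 3 equally likely choices, so probability 1/3; weight (2/15)·(1/3) = 2/45.
If it is in either of envelopes 3 and 4 (prior 2/5 each): the presenter has 2 equally likely choices, so probability 1/2; weight (2/5)·(1/2) = 1/5 each.
The weights sum to 4/9.
So P(the cheque in envelope 4 | the presenter opened envelope 1) = (1/5) / (4/9) = 9/20.

9/20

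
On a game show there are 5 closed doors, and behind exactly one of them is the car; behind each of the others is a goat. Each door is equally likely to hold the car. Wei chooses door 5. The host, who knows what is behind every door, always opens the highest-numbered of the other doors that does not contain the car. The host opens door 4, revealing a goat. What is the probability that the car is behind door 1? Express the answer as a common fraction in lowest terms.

1/4

Condition on the true location of the car.
If it is behind any of doors 1, 2, 3, and 5 (prior 1/5 each): door 4 is the highest-numbered option available, probability 1; weight (1/5)·1 = 1/5 each.
If it is behind door 4 (prior 1/5): the host opened door 4, so this case is ruled out; weight (1/5)·0 = 0.
The weights sum to 4/5.
So P(the car behind door 1 | the host opened door 4) = (1/5) / (4/5) = 1/4.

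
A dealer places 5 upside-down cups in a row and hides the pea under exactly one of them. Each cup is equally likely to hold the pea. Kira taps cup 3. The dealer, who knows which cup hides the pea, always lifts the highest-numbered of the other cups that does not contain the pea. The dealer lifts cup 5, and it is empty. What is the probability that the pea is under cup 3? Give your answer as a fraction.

1/4

Apply Bayes' rule, conditioning on where the pea actually is.
If it is under any of cups 1, 2, 3, and 4 (prior 1/5 each): cup 5 is the highest-numbered option available, probability 1; weight (1/5)·1 = 1/5 each.
If it is under cup 5 (prior 1/5): the dealer opened cup 5, so this case is ruled out; weight (1/5)·0 = 0.
The weights sum to 4/5.
So P(the pea under cup 3 | the dealer opened cup 5) = (1/5) / (4/5) = 1/4.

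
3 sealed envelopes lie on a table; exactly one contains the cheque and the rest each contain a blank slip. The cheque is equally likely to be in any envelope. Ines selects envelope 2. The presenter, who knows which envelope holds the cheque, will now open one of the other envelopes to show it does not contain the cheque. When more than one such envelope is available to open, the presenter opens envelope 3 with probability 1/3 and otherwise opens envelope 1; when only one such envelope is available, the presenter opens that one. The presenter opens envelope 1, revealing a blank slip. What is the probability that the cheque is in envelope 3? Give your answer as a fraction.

3/5

Consider each possible location of the cheque in turn.
If it is in envelope 1 (prior 1/3): the presenter opened envelope 1, so this case is ruled out; weight (1/3)·0 = 0.
If it is in envelope 2 (prior 1/3): envelope 3 is available but not opened, probability 2/3; weight (1/3)·(2/3) = 2/9.
If it is in envelope 3 (prior 1/3): only envelope 1 is available, probability 1; weight (1/3)·1 = 1/3.
The weights sum to 5/9.
So P(the cheque in envelope 3 | the presenter opened envelope 1) = (1/3) / (5/9) = 3/5.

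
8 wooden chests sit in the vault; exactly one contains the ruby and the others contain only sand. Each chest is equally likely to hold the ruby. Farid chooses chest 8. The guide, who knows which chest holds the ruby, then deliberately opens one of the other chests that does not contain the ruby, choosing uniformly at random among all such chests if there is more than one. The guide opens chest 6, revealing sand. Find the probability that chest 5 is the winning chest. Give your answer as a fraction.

7/48

Apply Bayes' rule, conditioning on where the ruby actually is.
If it is in any of chests 1, 2, 3, 4, 5, and 7 (prior 1/8 each): the guide has 6 equally likely choices, so probability 1/6; weight (1/8)·(1/6) = 1/48 each.
If it is in chest 6 (prior 1/8): the guide opened chest 6, so this case is ruled out; weight (1/8)·0 = 0.
If it is in chest 8 (prior 1/8): the guide has 7 equally likely choices, so probability 1/7; weight (1/8)·(1/7) = 1/56.
The weights sum to 1/7.
So P(the ruby in chest 5 | the guide opened chest 6) = (1/48) / (1/7) = 7/48.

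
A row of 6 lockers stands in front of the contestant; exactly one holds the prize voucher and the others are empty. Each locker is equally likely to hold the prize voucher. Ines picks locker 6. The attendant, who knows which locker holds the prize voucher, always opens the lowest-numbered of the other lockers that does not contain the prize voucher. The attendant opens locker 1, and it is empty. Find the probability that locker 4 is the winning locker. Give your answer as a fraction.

1/5

Condition on the true location of the prize voucher.
If it is in locker 1 (prior 1/6): the attendant opened locker 1, so this case is ruled out; weight (1/6)·0 = 0.
If it is in any of lockers 2, 3, 4, 5, and 6 (prior 1/6 each): locker 1 is the lowest-numbered option available, probability 1; weight (1/6)·1 = 1/6 each.
The weights sum to 5/6.
So P(the prize voucher in locker 4 | the attendant opened locker 1) = (1/6) / (5/6) = 1/5.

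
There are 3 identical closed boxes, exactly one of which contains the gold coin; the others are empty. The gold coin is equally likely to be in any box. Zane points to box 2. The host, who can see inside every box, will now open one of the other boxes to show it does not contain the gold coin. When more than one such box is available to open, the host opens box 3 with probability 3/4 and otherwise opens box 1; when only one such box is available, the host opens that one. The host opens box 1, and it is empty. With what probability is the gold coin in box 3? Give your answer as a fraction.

Consider each possible location of the gold coin in turn.
If it is in box 1 (prior 1/3): the host opened box 1, so this case is ruled out; weight (1/3)·0 = 0.
If it is in box 2 (prior 1/3): box 3 is available but not opened, probability 1/4; weight (1/3)·(1/4) = 1/12.
If it is in box 3 (prior 1/3): only box 1 is available, probability 1; weight (1/3)·1 = 1/3.
The weights sum to 5/12.
So P(the gold coin in box 3 | the host opened box 1) = (1/3) / (5/12) = 4/5.

4/5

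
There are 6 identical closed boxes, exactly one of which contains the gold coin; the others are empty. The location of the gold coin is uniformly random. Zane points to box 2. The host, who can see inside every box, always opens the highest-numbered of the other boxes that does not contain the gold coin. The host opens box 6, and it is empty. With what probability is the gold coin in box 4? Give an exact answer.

1/5

Condition on the true location of the gold coin.
If it is in any of boxes 1, 2, 3, 4, and 5 (prior 1/6 each): box 6 is the highest-numbered option available, probability 1; weight (1/6)·1 = 1/6 each.
If it is in box 6 (prior 1/6): the host opened box 6, so this case is ruled out; weight (1/6)·0 = 0.
The weights sum to 5/6.
So P(the gold coin in box 4 | the host opened box 6) = (1/6) / (5/6) = 1/5.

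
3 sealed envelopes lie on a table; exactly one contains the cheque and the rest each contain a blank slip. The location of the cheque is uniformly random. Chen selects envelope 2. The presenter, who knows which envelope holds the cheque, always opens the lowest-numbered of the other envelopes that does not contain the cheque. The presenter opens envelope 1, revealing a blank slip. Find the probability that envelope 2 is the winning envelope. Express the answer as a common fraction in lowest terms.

1/2

Condition on the true location of the cheque.
If it is in envelope 1 (prior 1/3): the presenter opened envelope 1, so this case is ruled out; weight (1/3)·0 = 0.
If it is in either of envelopes 2 and 3 (prior 1/3 each): envelope 1 is the lowest-numbered option available, probability 1; weight (1/3)·1 = 1/3 each.
The weights sum to 2/3.
So P(the cheque in envelope 2 | the presenter opened envelope 1) = (1/3) / (2/3) = 1/2.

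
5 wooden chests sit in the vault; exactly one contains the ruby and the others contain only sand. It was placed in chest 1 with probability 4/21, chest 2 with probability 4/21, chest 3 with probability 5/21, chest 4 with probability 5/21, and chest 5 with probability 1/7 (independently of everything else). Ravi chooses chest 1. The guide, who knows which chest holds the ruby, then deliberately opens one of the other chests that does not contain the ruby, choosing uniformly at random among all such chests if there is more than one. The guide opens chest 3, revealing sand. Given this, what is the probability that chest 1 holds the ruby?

Condition on the true location of the ruby.
If it is in chest 1 (prior 4/21): the guide has 4 equally likely choices, so probability 1/4; weight (4/21)·(1/4) = 1/21.
If it is in chest 2 (prior 4/21): the guide has 3 equally likely choices, so probability 1/3; weight (4/21)·(1/3) = 4/63.
If it is in chest 3 (prior 5/21): the guide opened chest 3, so this case is ruled out; weight (5/21)·0 = 0.
If it is in chest 4 (prior 5/21): the guide has 3 equally likely choices, so probability 1/3; weight (5/21)·(1/3) = 5/63.
If it is in chest 5 (prior 1/7): the guide has 3 equally likely choices, so probability 1/3; weight (1/7)·(1/3) = 1/21.
The weights sum to 5/21.
So P(the ruby in chest 1 | the guide opened chest 3) = (1/21) / (5/21) = 1/5.

1/5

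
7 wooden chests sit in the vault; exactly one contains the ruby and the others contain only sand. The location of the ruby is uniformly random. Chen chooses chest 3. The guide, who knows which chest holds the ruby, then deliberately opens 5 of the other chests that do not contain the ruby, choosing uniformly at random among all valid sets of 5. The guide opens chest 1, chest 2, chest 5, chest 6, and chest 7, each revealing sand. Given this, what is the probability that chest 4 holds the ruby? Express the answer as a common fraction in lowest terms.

Condition on the true location of the ruby.
If it is in any of chests 1, 2, 5, 6, and 7 (prior 1/7 each): that chest was opened and seen not to hold the prize — ruled out; weight (1/7)·0 = 0 each.
If it is in chest 3 (prior 1/7): the guide has 6 equally likely choices, so probability 1/6; weight (1/7)·(1/6) = 1/42.
If it is in chest 4 (prior 1/7): the guide has no choice, probability 1; weight (1/7)·1 = 1/7.
The weights sum to 1/6.
So P(the ruby in chest 4 | the guide opened chest 1, chest 2, chest 5, chest 6, and chest 7) = (1/7) / (1/6) = 6/7.

6/7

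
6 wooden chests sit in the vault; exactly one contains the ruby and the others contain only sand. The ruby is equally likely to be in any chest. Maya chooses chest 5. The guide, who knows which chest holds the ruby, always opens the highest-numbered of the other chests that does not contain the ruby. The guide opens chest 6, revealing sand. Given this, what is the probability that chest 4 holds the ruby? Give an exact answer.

1/5

Consider each possible location of the ruby in turn.
If it is in any of chests 1, 2, 3, 4, and 5 (prior 1/6 each): chest 6 is the highest-numbered option available, probability 1; weight (1/6)·1 = 1/6 each.
If it is in chest 6 (prior 1/6): the guide opened chest 6, so this case is ruled out; weight (1/6)·0 = 0.
The weights sum to 5/6.
So P(the ruby in chest 4 | the guide opened chest 6) = (1/6) / (5/6) = 1/5.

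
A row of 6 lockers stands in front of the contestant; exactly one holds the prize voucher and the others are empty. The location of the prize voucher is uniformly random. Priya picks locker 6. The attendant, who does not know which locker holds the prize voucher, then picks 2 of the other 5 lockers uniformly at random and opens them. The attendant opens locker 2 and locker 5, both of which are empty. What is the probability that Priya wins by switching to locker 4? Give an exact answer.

Condition on the true location of the prize voucher.
If it is in any of lockers 1, 3, 4, and 6 (prior 1/6 each): the attendant picks exactly this set with probability 1/10 regardless, and none is the prize; weight (1/6)·(1/10) = 1/60 each.
If it is in either of lockers 2 and 5 (prior 1/6 each): that locker was opened and seen not to hold the prize — ruled out; weight (1/6)·0 = 0 each.
The weights sum to 1/15.
So P(the prize voucher in locker 4 | the attendant opened locker 2 and locker 5) = (1/60) / (1/15) = 1/4.

1/4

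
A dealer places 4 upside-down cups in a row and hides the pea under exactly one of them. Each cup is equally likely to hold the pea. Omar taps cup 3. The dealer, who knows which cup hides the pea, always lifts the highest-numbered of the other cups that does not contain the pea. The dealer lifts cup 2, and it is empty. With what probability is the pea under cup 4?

Apply Bayes' rule, conditioning on where the pea actually is.
If it is under either of cups 1 and 3 (prior 1/4 each): the dealer would have opened cup 4 instead, probability 0; weight (1/4)·0 = 0 each.
If it is under cup 2 (prior 1/4): the dealer opened cup 2, so this case is ruled out; weight (1/4)·0 = 0.
If it is under cup 4 (prior 1/4): cup 2 is the highest-numbered option available, probability 1; weight (1/4)·1 = 1/4.
The weights sum to 1/4.
So P(the pea under cup 4 | the dealer opened cup 2) = (1/4) / (1/4) = 1.

1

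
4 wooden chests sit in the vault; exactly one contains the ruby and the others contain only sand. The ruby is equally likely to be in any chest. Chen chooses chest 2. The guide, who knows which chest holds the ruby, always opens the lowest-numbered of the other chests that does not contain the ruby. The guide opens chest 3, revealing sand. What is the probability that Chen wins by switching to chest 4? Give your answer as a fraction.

Condition on the true location of the ruby.
If it is in chest 1 (prior 1/4): chest 3 is the lowest-numbered option available, probability 1; weight (1/4)·1 = 1/4.
If it is in either of chests 2 and 4 (prior 1/4 each): the guide would have opened chest 1 instead, probability 0; weight (1/4)·0 = 0 each.
If it is in chest 3 (prior 1/4): the guide opened chest 3, so this case is ruled out; weight (1/4)·0 = 0.
The weights sum to 1/4.
So P(the ruby in chest 4 | the guide opened chest 3) = 0 / (1/4) = 0.

0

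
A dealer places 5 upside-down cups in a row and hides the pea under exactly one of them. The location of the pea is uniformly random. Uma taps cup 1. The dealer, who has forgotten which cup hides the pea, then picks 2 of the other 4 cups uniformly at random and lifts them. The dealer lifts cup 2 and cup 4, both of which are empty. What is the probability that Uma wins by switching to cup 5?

1/3

Because the dealer chose which cups to lift without knowing where the pea is, the choice is independent of the prize location. Learning that none of the 2 opened cups holds the pea simply rules out those 2 locations and leaves the remaining 3 cups still equally likely by symmetry.
So P(the pea under cup 5) = 1/3.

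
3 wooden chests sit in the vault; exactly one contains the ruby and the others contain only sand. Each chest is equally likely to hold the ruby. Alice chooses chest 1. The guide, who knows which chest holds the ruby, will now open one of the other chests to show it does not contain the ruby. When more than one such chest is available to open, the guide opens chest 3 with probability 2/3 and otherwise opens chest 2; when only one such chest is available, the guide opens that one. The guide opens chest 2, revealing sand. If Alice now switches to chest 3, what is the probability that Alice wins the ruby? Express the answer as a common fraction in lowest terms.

Condition on the true location of the ruby.
If it is in chest 1 (prior 1/3): chest 3 is available but not opened, probability 1/3; weight (1/3)·(1/3) = 1/9.
If it is in chest 2 (prior 1/3): the guide opened chest 2, so this case is ruled out; weight (1/3)·0 = 0.
If it is in chest 3 (prior 1/3): only chest 2 is available, probability 1; weight (1/3)·1 = 1/3.
The weights sum to 4/9.
So P(the ruby in chest 3 | the guide opened chest 2) = (1/3) / (4/9) = 3/4.

3/4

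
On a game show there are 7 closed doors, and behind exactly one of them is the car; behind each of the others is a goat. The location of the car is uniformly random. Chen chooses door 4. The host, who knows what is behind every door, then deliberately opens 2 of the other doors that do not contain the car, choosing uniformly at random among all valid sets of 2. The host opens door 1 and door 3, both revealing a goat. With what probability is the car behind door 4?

Consider each possible location of the car in turn.
If it is behind either of doors 1 and 3 (prior 1/7 each): that door was opened and seen not to hold the prize — ruled out; weight (1/7)·0 = 0 each.
If it is behind any of doors 2, 5, 6, and 7 (prior 1/7 each): the host has 10 equally likely choices, so probability 1/10; weight (1/7)·(1/10) = 1/70 each.
If it is behind door 4 (prior 1/7): the host has 15 equally likely choices, so probability 1/15; weight (1/7)·(1/15) = 1/105.
The weights sum to 1/15.
So P(the car behind door 4 | the host opened door 1 and door 3) = (1/105) / (1/15) = 1/7.

1/7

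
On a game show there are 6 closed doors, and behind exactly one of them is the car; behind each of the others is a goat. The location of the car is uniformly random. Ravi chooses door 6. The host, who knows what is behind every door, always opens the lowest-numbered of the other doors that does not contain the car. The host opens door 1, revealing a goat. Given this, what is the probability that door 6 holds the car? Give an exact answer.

1/5

Apply Bayes' rule, conditioning on where the car actually is.
If it is behind door 1 (prior 1/6): the host opened door 1, so this case is ruled out; weight (1/6)·0 = 0.
If it is behind any of doors 2, 3, 4, 5, and 6 (prior 1/6 each): door 1 is the lowest-numbered option available, probability 1; weight (1/6)·1 = 1/6 each.
The weights sum to 5/6.
So P(the car behind door 6 | the host opened door 1) = (1/6) / (5/6) = 1/5.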